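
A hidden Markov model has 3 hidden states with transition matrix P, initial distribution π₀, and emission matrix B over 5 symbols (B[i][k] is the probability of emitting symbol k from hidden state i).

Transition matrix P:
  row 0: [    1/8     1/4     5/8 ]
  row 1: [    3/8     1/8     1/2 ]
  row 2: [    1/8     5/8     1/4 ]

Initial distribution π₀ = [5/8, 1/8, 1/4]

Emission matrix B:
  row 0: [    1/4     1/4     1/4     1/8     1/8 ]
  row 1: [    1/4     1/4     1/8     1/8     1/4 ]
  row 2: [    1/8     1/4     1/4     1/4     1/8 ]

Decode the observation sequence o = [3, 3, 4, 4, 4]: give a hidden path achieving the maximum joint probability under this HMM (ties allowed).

t=0: δ = [7.812e-02, 1.562e-02, 6.250e-02]  (obs o_0=3)
t=1: δ = [1.221e-03, 4.883e-03, 1.221e-02]  ψ = [0, 2, 0]  (obs o_1=3)
t=2: δ = [2.289e-04, 1.907e-03, 3.815e-04]  ψ = [1, 2, 2]  (obs o_2=4)
t=3: δ = [8.941e-05, 5.960e-05, 1.192e-04]  ψ = [1, 1, 1]  (obs o_3=4)
t=4: δ = [2.794e-06, 1.863e-05, 6.985e-06]  ψ = [1, 2, 0]  (obs o_4=4)
backtrack: best end state = 1; path = [0, 2, 1, 2, 1]

path = [0, 2, 1, 2, 1]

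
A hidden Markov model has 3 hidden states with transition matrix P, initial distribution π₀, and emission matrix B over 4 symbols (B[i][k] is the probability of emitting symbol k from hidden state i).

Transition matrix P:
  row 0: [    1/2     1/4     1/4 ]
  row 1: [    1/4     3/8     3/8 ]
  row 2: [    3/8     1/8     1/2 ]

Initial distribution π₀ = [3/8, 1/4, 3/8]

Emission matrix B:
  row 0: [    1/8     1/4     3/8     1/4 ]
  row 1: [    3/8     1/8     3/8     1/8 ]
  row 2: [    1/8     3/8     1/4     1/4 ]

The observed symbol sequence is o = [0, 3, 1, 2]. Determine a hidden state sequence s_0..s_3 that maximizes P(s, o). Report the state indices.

t=0: δ = [4.688e-02, 9.375e-02, 4.688e-02]  (obs o_0=0)
t=1: δ = [5.859e-03, 4.395e-03, 8.789e-03]  ψ = [0, 1, 1]  (obs o_1=3)
t=2: δ = [8.240e-04, 2.060e-04, 1.648e-03]  ψ = [2, 1, 2]  (obs o_2=1)
t=3: δ = [2.317e-04, 7.725e-05, 2.060e-04]  ψ = [2, 0, 2]  (obs o_3=2)
backtrack: best end state = 0; path = [1, 2, 2, 0]

path = [1, 2, 2, 0]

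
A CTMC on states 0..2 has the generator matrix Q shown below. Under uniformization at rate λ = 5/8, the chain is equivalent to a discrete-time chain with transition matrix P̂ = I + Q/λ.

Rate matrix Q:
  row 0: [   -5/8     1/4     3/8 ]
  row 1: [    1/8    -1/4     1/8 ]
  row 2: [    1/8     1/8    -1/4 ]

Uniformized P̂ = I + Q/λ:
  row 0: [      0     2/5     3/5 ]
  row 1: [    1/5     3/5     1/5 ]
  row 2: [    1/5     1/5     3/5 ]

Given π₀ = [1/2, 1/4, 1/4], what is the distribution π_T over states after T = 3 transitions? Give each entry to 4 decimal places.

t=0: π = [0.5000, 0.2500, 0.2500]
t=1: π = [0.1000, 0.4000, 0.5000]
t=2: π = [0.1800, 0.3800, 0.4400]
t=3: π = [0.1640, 0.3880, 0.4480]

π = [0.1640, 0.3880, 0.4480]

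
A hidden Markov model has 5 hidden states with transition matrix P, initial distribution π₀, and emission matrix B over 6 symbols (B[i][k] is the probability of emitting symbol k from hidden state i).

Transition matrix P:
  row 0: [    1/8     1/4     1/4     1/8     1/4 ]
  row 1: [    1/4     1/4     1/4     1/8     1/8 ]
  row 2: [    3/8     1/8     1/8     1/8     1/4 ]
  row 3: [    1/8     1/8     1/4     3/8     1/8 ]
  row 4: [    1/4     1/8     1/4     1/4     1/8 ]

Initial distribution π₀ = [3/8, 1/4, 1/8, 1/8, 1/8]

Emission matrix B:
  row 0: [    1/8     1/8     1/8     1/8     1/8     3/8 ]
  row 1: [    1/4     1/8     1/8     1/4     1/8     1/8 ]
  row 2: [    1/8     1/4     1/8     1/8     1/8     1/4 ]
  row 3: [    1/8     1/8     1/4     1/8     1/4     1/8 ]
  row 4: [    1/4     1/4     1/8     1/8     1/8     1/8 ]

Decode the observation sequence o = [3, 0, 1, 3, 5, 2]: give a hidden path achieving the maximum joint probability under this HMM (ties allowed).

t=0: δ = [4.688e-02, 6.250e-02, 1.562e-02, 1.562e-02, 1.562e-02]  (obs o_0=3)
t=1: δ = [1.953e-03, 3.906e-03, 1.953e-03, 9.766e-04, 2.930e-03]  ψ = [1, 1, 1, 1, 0]  (obs o_1=0)
t=2: δ = [1.221e-04, 1.221e-04, 2.441e-04, 9.155e-05, 1.221e-04]  ψ = [1, 1, 1, 4, 0]  (obs o_2=1)
t=3: δ = [1.144e-05, 7.629e-06, 3.815e-06, 4.292e-06, 7.629e-06]  ψ = [2, 0, 0, 3, 2]  (obs o_3=3)
t=4: δ = [7.153e-07, 3.576e-07, 7.153e-07, 2.384e-07, 3.576e-07]  ψ = [1, 0, 0, 4, 0]  (obs o_4=5)
t=5: δ = [3.353e-08, 2.235e-08, 2.235e-08, 2.235e-08, 2.235e-08]  ψ = [2, 0, 0, 0, 0]  (obs o_5=2)
backtrack: best end state = 0; path = [1, 1, 2, 0, 2, 0]

path = [1, 1, 2, 0, 2, 0]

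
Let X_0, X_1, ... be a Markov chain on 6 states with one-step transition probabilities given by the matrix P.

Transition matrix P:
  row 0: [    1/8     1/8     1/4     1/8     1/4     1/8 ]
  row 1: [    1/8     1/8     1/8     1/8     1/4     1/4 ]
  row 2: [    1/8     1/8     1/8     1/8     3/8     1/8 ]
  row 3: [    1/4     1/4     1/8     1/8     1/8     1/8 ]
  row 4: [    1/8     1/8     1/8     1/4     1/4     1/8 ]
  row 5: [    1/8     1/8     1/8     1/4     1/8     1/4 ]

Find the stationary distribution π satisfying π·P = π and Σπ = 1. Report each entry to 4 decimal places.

Balance equations π_j = Σ_i π_i·P[i][j]:
  π_0 = 1/8·π_0 + 1/8·π_1 + 1/8·π_2 + 1/4·π_3 + 1/8·π_4 + 1/8·π_5
  π_1 = 1/8·π_0 + 1/8·π_1 + 1/8·π_2 + 1/4·π_3 + 1/8·π_4 + 1/8·π_5
  π_2 = 1/4·π_0 + 1/8·π_1 + 1/8·π_2 + 1/8·π_3 + 1/8·π_4 + 1/8·π_5
  π_3 = 1/8·π_0 + 1/8·π_1 + 1/8·π_2 + 1/8·π_3 + 1/4·π_4 + 1/4·π_5
  π_4 = 1/4·π_0 + 1/4·π_1 + 3/8·π_2 + 1/8·π_3 + 1/4·π_4 + 1/8·π_5
  normalize: π_0 + π_1 + π_2 + π_3 + π_4 + π_5 = 1
Solving the linear system gives exactly π = [87/593, 87/593, 85/593, 103/593, 937/4151, 680/4151].

π = [0.1467, 0.1467, 0.1433, 0.1737, 0.2257, 0.1638]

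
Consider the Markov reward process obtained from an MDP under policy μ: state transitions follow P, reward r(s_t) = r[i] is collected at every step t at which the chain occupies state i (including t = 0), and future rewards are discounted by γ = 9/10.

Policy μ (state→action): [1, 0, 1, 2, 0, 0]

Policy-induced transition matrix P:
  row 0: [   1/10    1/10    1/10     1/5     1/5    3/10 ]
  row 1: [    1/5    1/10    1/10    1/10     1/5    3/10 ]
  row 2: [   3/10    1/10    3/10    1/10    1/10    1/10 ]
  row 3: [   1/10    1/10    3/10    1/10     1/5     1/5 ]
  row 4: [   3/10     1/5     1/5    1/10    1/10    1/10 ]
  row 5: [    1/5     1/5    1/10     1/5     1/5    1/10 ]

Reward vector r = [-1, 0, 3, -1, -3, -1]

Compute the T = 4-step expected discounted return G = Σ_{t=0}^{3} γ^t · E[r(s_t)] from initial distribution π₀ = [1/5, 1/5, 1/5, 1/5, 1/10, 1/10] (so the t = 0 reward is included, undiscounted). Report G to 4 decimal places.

G = -1.3389

t=0: π = [0.2000, 0.2000, 0.2000, 0.2000, 0.1000, 0.1000], E[r] = -0.2000, γ^t·E[r] = -0.200000, running G = -0.200000
t=1: π = [0.1900, 0.1200, 0.1900, 0.1300, 0.1700, 0.2000], E[r] = -0.4600, γ^t·E[r] = -0.414000, running G = -0.614000
t=2: π = [0.2040, 0.1370, 0.1810, 0.1390, 0.1640, 0.1750], E[r] = -0.4670, γ^t·E[r] = -0.378270, running G = -0.992270
t=3: π = [0.2002, 0.1339, 0.1804, 0.1379, 0.1655, 0.1821], E[r] = -0.4755, γ^t·E[r] = -0.346640, running G = -1.338910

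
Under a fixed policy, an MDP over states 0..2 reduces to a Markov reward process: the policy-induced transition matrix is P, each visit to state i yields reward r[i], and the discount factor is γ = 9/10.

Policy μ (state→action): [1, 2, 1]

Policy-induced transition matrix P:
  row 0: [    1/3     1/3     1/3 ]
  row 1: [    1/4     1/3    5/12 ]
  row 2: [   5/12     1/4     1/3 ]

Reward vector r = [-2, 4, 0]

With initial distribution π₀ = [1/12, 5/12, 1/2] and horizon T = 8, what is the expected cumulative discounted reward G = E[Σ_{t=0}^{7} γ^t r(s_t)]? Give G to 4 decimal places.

t=0: π = [0.0833, 0.4167, 0.5000], E[r] = 1.5000, γ^t·E[r] = 1.500000, running G = 1.500000
t=1: π = [0.3403, 0.2917, 0.3681], E[r] = 0.4861, γ^t·E[r] = 0.437500, running G = 1.937500
t=2: π = [0.3397, 0.3027, 0.3576], E[r] = 0.5313, γ^t·E[r] = 0.430313, running G = 2.367813
t=3: π = [0.3379, 0.3035, 0.3586], E[r] = 0.5383, γ^t·E[r] = 0.392414, running G = 2.760227
t=4: π = [0.3379, 0.3035, 0.3586], E[r] = 0.5380, γ^t·E[r] = 0.352967, running G = 3.113194
t=5: π = [0.3379, 0.3034, 0.3586], E[r] = 0.5379, γ^t·E[r] = 0.317641, running G = 3.430835
t=6: π = [0.3379, 0.3034, 0.3586], E[r] = 0.5379, γ^t·E[r] = 0.285878, running G = 3.716713
t=7: π = [0.3379, 0.3034, 0.3586], E[r] = 0.5379, γ^t·E[r] = 0.257291, running G = 3.974004

G = 3.9740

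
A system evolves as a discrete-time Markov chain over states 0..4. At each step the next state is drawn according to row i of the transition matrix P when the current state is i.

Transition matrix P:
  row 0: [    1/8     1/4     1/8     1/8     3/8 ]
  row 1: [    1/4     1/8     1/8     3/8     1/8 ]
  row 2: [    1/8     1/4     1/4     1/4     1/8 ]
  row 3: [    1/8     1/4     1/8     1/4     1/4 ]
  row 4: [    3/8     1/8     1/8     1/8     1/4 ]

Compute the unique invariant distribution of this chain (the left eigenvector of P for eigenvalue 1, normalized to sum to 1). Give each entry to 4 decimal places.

Balance equations π_j = Σ_i π_i·P[i][j]:
  π_0 = 1/8·π_0 + 1/4·π_1 + 1/8·π_2 + 1/8·π_3 + 3/8·π_4
  π_1 = 1/4·π_0 + 1/8·π_1 + 1/4·π_2 + 1/4·π_3 + 1/8·π_4
  π_2 = 1/8·π_0 + 1/8·π_1 + 1/4·π_2 + 1/8·π_3 + 1/8·π_4
  π_3 = 1/8·π_0 + 3/8·π_1 + 1/4·π_2 + 1/4·π_3 + 1/8·π_4
  normalize: π_0 + π_1 + π_2 + π_3 + π_4 = 1
Solving the linear system gives exactly π = [802/3857, 757/3857, 1/7, 846/3857, 901/3857].

π = [0.2079, 0.1963, 0.1429, 0.2193, 0.2336]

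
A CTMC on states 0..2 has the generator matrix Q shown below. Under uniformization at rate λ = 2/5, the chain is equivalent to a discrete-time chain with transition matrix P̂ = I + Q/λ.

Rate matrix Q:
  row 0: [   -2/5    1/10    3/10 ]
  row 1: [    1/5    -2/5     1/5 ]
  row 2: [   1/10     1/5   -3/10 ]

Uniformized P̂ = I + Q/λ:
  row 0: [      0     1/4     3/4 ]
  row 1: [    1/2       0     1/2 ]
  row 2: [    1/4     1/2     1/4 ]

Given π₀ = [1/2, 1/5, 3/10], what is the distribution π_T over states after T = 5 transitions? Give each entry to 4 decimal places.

π = [0.2615, 0.2874, 0.4511]

t=0: π = [0.5000, 0.2000, 0.3000]
t=1: π = [0.1750, 0.2750, 0.5500]
t=2: π = [0.2750, 0.3188, 0.4063]
t=3: π = [0.2609, 0.2719, 0.4672]
t=4: π = [0.2527, 0.2988, 0.4484]
t=5: π = [0.2615, 0.2874, 0.4511]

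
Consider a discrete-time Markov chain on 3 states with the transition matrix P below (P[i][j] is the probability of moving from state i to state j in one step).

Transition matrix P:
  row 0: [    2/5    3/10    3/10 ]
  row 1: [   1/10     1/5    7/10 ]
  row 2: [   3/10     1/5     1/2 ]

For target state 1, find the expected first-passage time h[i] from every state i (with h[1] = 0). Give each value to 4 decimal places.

First-step conditioning: h[1] = 0; for i ≠ 1, h[i] = 1 + Σ_k P[i][k]·h[k].
  h[0] = 1 + 2/5·h[0] + 3/10·h[2]
  h[2] = 1 + 3/10·h[0] + 1/2·h[2]
Solving the 2×2 linear system over states ≠ 1 gives exactly h = [80/21, 0, 30/7] (h[1] = 0 is the target).

h = [3.8095, 0.0000, 4.2857]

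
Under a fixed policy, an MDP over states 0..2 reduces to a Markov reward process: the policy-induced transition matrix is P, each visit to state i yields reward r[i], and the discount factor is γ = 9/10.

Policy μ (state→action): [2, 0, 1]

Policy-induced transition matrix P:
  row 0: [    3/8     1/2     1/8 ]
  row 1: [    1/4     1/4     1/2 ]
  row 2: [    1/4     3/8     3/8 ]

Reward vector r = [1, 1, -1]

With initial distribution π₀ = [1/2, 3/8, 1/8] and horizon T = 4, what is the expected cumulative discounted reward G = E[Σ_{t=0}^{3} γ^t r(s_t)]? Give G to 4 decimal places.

t=0: π = [0.5000, 0.3750, 0.1250], E[r] = 0.7500, γ^t·E[r] = 0.750000, running G = 0.750000
t=1: π = [0.3125, 0.3906, 0.2969], E[r] = 0.4063, γ^t·E[r] = 0.365625, running G = 1.115625
t=2: π = [0.2891, 0.3652, 0.3457], E[r] = 0.3086, γ^t·E[r] = 0.249961, running G = 1.365586
t=3: π = [0.2861, 0.3655, 0.3484], E[r] = 0.3032, γ^t·E[r] = 0.221049, running G = 1.586635

G = 1.5866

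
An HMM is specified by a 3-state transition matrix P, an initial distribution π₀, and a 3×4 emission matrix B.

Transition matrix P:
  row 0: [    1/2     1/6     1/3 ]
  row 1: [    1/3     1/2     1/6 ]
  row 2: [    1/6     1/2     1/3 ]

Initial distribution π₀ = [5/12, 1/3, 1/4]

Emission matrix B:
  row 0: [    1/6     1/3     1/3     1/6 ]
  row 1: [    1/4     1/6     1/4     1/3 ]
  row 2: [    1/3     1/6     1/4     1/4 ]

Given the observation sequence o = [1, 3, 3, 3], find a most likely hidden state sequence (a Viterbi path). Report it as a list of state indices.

t=0: δ = [1.389e-01, 5.556e-02, 4.167e-02]  (obs o_0=1)
t=1: δ = [1.157e-02, 9.259e-03, 1.157e-02]  ψ = [0, 1, 0]  (obs o_1=3)
t=2: δ = [9.645e-04, 1.929e-03, 9.645e-04]  ψ = [0, 2, 0]  (obs o_2=3)
t=3: δ = [1.072e-04, 3.215e-04, 8.038e-05]  ψ = [1, 1, 0]  (obs o_3=3)
backtrack: best end state = 1; path = [0, 2, 1, 1]

path = [0, 2, 1, 1]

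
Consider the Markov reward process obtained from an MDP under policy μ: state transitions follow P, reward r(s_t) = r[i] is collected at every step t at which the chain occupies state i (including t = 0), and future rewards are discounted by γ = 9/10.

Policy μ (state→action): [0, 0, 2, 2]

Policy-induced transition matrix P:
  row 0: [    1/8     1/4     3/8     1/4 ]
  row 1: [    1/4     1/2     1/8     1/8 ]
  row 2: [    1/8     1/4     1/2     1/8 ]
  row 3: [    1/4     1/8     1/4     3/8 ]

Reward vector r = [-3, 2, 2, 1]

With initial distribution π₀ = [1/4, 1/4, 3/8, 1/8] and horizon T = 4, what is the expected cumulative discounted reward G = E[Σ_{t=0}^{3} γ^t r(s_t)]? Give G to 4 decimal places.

G = 2.8287

t=0: π = [0.2500, 0.2500, 0.3750, 0.1250], E[r] = 0.6250, γ^t·E[r] = 0.625000, running G = 0.625000
t=1: π = [0.1719, 0.2969, 0.3438, 0.1875], E[r] = 0.9531, γ^t·E[r] = 0.857813, running G = 1.482813
t=2: π = [0.1855, 0.3008, 0.3203, 0.1934], E[r] = 0.8789, γ^t·E[r] = 0.711914, running G = 2.194727
t=3: π = [0.1868, 0.3010, 0.3157, 0.1965], E[r] = 0.8696, γ^t·E[r] = 0.633959, running G = 2.828686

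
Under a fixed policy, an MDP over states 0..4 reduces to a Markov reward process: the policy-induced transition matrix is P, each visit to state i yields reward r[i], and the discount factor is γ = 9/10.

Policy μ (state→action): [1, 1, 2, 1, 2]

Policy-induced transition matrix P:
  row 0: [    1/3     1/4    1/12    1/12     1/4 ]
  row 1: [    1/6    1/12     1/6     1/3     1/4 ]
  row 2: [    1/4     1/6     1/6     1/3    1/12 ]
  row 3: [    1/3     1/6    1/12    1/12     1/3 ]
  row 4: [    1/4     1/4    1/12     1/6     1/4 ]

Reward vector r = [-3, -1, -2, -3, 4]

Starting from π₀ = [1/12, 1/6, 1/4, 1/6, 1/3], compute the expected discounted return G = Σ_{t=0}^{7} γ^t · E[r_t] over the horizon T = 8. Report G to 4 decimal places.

G = -3.8811

t=0: π = [0.0833, 0.1667, 0.2500, 0.1667, 0.3333], E[r] = -0.0833, γ^t·E[r] = -0.083333, running G = -0.083333
t=1: π = [0.2569, 0.1875, 0.1181, 0.2153, 0.2222], E[r] = -0.9514, γ^t·E[r] = -0.856250, running G = -0.939583
t=2: π = [0.2737, 0.1910, 0.1088, 0.1782, 0.2483], E[r] = -0.7714, γ^t·E[r] = -0.624844, running G = -1.564427
t=3: π = [0.2717, 0.1943, 0.1083, 0.1790, 0.2467], E[r] = -0.7761, γ^t·E[r] = -0.565805, running G = -2.130232
t=4: π = [0.2714, 0.1937, 0.1085, 0.1795, 0.2469], E[r] = -0.7761, γ^t·E[r] = -0.509169, running G = -2.639401
t=5: π = [0.2714, 0.1937, 0.1085, 0.1795, 0.2469], E[r] = -0.7760, γ^t·E[r] = -0.458200, running G = -3.097601
t=6: π = [0.2714, 0.1937, 0.1085, 0.1795, 0.2469], E[r] = -0.7760, γ^t·E[r] = -0.412381, running G = -3.509982
t=7: π = [0.2714, 0.1937, 0.1085, 0.1795, 0.2469], E[r] = -0.7760, γ^t·E[r] = -0.371143, running G = -3.881125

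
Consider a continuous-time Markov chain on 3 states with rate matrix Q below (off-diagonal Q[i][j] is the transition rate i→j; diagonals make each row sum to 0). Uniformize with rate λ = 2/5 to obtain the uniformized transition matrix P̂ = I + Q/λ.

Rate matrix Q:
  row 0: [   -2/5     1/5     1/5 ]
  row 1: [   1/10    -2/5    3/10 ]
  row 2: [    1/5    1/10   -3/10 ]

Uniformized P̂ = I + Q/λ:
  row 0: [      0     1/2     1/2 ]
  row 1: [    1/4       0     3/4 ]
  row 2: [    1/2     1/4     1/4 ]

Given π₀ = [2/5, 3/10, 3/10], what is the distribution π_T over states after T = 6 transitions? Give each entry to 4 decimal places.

t=0: π = [0.4000, 0.3000, 0.3000]
t=1: π = [0.2250, 0.2750, 0.5000]
t=2: π = [0.3188, 0.2375, 0.4438]
t=3: π = [0.2813, 0.2703, 0.4484]
t=4: π = [0.2918, 0.2527, 0.4555]
t=5: π = [0.2909, 0.2598, 0.4493]
t=6: π = [0.2896, 0.2578, 0.4526]

π = [0.2896, 0.2578, 0.4526]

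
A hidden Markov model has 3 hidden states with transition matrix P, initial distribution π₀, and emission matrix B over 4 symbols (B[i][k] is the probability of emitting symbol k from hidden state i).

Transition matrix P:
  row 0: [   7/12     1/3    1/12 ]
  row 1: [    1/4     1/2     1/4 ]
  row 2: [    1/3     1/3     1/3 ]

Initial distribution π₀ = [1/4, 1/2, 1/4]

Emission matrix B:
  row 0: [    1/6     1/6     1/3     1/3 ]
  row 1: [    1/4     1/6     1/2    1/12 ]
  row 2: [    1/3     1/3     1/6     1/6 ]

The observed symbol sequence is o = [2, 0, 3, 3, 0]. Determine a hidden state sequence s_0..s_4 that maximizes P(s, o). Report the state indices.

path = [1, 1, 0, 0, 0]

t=0: δ = [8.333e-02, 2.500e-01, 4.167e-02]  (obs o_0=2)
t=1: δ = [1.042e-02, 3.125e-02, 2.083e-02]  ψ = [1, 1, 1]  (obs o_1=0)
t=2: δ = [2.604e-03, 1.302e-03, 1.302e-03]  ψ = [1, 1, 1]  (obs o_2=3)
t=3: δ = [5.064e-04, 7.234e-05, 7.234e-05]  ψ = [0, 0, 2]  (obs o_3=3)
t=4: δ = [4.923e-05, 4.220e-05, 1.407e-05]  ψ = [0, 0, 0]  (obs o_4=0)
backtrack: best end state = 0; path = [1, 1, 0, 0, 0]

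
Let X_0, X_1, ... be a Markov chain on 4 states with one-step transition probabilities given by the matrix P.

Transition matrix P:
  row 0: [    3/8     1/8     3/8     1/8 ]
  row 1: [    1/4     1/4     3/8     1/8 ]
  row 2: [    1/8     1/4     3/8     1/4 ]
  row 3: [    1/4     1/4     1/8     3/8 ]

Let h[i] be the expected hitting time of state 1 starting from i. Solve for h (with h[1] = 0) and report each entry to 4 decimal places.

First-step conditioning: h[1] = 0; for i ≠ 1, h[i] = 1 + Σ_k P[i][k]·h[k].
  h[0] = 1 + 3/8·h[0] + 3/8·h[2] + 1/8·h[3]
  h[2] = 1 + 1/8·h[0] + 3/8·h[2] + 1/4·h[3]
  h[3] = 1 + 1/4·h[0] + 1/8·h[2] + 3/8·h[3]
Solving the 3×3 linear system over states ≠ 1 gives exactly h = [400/77, 0, 344/77, 32/7] (h[1] = 0 is the target).

h = [5.1948, 0.0000, 4.4675, 4.5714]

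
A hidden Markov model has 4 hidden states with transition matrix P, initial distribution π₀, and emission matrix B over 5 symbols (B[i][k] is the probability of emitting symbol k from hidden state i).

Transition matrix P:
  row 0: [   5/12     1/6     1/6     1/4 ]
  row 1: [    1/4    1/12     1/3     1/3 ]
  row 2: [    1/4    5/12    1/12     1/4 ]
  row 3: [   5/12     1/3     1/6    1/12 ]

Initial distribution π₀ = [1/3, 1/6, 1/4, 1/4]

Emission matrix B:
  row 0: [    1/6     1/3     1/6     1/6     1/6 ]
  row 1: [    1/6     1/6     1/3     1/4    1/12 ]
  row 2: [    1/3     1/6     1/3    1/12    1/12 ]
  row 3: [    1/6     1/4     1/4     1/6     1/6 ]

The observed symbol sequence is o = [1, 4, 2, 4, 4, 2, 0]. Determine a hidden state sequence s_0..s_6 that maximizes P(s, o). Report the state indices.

path = [0, 0, 0, 0, 3, 1, 2]

t=0: δ = [1.111e-01, 2.778e-02, 4.167e-02, 6.250e-02]  (obs o_0=1)
t=1: δ = [7.716e-03, 1.736e-03, 1.543e-03, 4.630e-03]  ψ = [0, 3, 0, 0]  (obs o_1=4)
t=2: δ = [5.358e-04, 5.144e-04, 4.287e-04, 4.823e-04]  ψ = [0, 3, 0, 0]  (obs o_2=2)
t=3: δ = [3.721e-05, 1.488e-05, 1.429e-05, 2.858e-05]  ψ = [0, 2, 1, 1]  (obs o_3=4)
t=4: δ = [2.584e-06, 7.938e-07, 5.168e-07, 1.550e-06]  ψ = [0, 3, 0, 0]  (obs o_4=4)
t=5: δ = [1.795e-07, 1.723e-07, 1.436e-07, 1.615e-07]  ψ = [0, 3, 0, 0]  (obs o_5=2)
t=6: δ = [1.246e-08, 9.969e-09, 1.914e-08, 9.571e-09]  ψ = [0, 2, 1, 1]  (obs o_6=0)
backtrack: best end state = 2; path = [0, 0, 0, 0, 3, 1, 2]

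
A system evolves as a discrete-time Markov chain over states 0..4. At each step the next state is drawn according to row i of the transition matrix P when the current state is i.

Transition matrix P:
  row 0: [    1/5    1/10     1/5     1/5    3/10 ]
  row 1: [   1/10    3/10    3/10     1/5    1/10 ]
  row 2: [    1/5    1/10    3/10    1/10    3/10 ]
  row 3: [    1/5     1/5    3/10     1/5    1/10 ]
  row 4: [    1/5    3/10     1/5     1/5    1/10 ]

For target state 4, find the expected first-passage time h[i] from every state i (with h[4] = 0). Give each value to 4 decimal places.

First-step conditioning: h[4] = 0; for i ≠ 4, h[i] = 1 + Σ_k P[i][k]·h[k].
  h[0] = 1 + 1/5·h[0] + 1/10·h[1] + 1/5·h[2] + 1/5·h[3]
  h[1] = 1 + 1/10·h[0] + 3/10·h[1] + 3/10·h[2] + 1/5·h[3]
  h[2] = 1 + 1/5·h[0] + 1/10·h[1] + 3/10·h[2] + 1/10·h[3]
  h[3] = 1 + 1/5·h[0] + 1/5·h[1] + 3/10·h[2] + 1/5·h[3]
Solving the 4×4 linear system over states ≠ 4 gives exactly h = [810/191, 1010/191, 790/191, 990/191, 0] (h[4] = 0 is the target).

h = [4.2408, 5.2880, 4.1361, 5.1832, 0.0000]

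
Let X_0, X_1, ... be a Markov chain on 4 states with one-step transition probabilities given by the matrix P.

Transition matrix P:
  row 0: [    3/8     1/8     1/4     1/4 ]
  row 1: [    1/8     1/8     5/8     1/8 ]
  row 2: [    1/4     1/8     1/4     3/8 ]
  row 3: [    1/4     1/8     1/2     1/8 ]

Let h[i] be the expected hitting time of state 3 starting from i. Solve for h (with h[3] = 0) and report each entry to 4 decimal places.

h = [3.6835, 3.9712, 3.2230, 0.0000]

First-step conditioning: h[3] = 0; for i ≠ 3, h[i] = 1 + Σ_k P[i][k]·h[k].
  h[0] = 1 + 3/8·h[0] + 1/8·h[1] + 1/4·h[2]
  h[1] = 1 + 1/8·h[0] + 1/8·h[1] + 5/8·h[2]
  h[2] = 1 + 1/4·h[0] + 1/8·h[1] + 1/4·h[2]
Solving the 3×3 linear system over states ≠ 3 gives exactly h = [512/139, 552/139, 448/139, 0] (h[3] = 0 is the target).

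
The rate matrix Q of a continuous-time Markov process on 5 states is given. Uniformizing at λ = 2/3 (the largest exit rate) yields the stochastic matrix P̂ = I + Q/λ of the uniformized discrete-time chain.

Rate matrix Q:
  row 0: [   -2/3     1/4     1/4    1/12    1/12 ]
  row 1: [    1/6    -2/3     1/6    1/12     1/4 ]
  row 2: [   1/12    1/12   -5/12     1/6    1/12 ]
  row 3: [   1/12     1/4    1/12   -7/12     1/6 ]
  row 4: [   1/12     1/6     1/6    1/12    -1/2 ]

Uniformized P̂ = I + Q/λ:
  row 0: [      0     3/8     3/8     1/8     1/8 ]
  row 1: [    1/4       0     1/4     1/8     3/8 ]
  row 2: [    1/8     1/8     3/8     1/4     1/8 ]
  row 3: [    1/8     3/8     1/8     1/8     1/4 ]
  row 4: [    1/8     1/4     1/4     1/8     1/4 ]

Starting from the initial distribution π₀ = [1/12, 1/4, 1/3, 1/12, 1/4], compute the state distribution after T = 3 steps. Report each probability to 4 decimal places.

π = [0.1354, 0.1979, 0.2813, 0.1605, 0.2249]

t=0: π = [0.0833, 0.2500, 0.3333, 0.0833, 0.2500]
t=1: π = [0.1458, 0.1667, 0.2917, 0.1667, 0.2292]
t=2: π = [0.1276, 0.2109, 0.2839, 0.1615, 0.2161]
t=3: π = [0.1354, 0.1979, 0.2813, 0.1605, 0.2249]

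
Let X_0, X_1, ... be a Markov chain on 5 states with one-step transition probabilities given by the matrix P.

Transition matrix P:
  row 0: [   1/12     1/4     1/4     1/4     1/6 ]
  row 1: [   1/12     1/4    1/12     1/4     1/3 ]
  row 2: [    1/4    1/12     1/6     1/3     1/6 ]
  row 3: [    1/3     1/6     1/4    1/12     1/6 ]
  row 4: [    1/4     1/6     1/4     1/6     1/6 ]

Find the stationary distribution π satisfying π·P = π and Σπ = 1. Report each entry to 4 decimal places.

π = [0.2036, 0.1819, 0.2028, 0.2147, 0.1970]

Balance equations π_j = Σ_i π_i·P[i][j]:
  π_0 = 1/12·π_0 + 1/12·π_1 + 1/4·π_2 + 1/3·π_3 + 1/4·π_4
  π_1 = 1/4·π_0 + 1/4·π_1 + 1/12·π_2 + 1/6·π_3 + 1/6·π_4
  π_2 = 1/4·π_0 + 1/12·π_1 + 1/6·π_2 + 1/4·π_3 + 1/4·π_4
  π_3 = 1/4·π_0 + 1/4·π_1 + 1/3·π_2 + 1/12·π_3 + 1/6·π_4
  normalize: π_0 + π_1 + π_2 + π_3 + π_4 = 1
Solving the linear system gives exactly π = [56/275, 2351/12925, 2621/12925, 111/517, 2546/12925].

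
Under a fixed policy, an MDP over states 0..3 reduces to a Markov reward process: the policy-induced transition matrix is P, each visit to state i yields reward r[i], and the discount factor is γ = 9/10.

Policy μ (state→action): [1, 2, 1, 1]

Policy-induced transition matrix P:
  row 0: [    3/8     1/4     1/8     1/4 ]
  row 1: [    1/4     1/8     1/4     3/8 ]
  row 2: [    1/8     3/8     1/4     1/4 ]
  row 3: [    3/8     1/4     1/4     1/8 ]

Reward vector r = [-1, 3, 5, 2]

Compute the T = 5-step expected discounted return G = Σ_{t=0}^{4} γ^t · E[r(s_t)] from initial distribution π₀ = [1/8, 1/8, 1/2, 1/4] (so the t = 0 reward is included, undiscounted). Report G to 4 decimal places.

G = 9.7894

t=0: π = [0.1250, 0.1250, 0.5000, 0.2500], E[r] = 3.2500, γ^t·E[r] = 3.250000, running G = 3.250000
t=1: π = [0.2344, 0.2969, 0.2344, 0.2344], E[r] = 2.2969, γ^t·E[r] = 2.067188, running G = 5.317188
t=2: π = [0.2793, 0.2422, 0.2207, 0.2578], E[r] = 2.0664, γ^t·E[r] = 1.673789, running G = 6.990977
t=3: π = [0.2896, 0.2473, 0.2151, 0.2480], E[r] = 2.0239, γ^t·E[r] = 1.475442, running G = 8.466418
t=4: π = [0.2903, 0.2460, 0.2138, 0.2499], E[r] = 2.0164, γ^t·E[r] = 1.322992, running G = 9.789411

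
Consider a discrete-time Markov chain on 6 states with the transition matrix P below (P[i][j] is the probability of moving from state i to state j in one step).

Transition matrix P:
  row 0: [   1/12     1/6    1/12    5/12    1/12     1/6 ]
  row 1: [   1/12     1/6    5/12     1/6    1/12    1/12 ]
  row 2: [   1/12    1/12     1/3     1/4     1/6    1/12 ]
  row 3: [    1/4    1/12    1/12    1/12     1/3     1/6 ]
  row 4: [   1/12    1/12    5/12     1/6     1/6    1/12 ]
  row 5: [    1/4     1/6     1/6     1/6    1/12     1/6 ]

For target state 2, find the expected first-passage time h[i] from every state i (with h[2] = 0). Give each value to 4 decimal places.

h = [5.2241, 3.5665, 0.0000, 5.0169, 3.5665, 4.8406]

First-step conditioning: h[2] = 0; for i ≠ 2, h[i] = 1 + Σ_k P[i][k]·h[k].
  h[0] = 1 + 1/12·h[0] + 1/6·h[1] + 5/12·h[3] + 1/12·h[4] + 1/6·h[5]
  h[1] = 1 + 1/12·h[0] + 1/6·h[1] + 1/6·h[3] + 1/12·h[4] + 1/12·h[5]
  h[3] = 1 + 1/4·h[0] + 1/12·h[1] + 1/12·h[3] + 1/3·h[4] + 1/6·h[5]
  h[4] = 1 + 1/12·h[0] + 1/12·h[1] + 1/6·h[3] + 1/6·h[4] + 1/12·h[5]
  h[5] = 1 + 1/4·h[0] + 1/6·h[1] + 1/6·h[3] + 1/12·h[4] + 1/6·h[5]
Solving the 5×5 linear system over states ≠ 2 gives exactly h = [7110/1361, 4854/1361, 0, 6828/1361, 4854/1361, 6588/1361] (h[2] = 0 is the target).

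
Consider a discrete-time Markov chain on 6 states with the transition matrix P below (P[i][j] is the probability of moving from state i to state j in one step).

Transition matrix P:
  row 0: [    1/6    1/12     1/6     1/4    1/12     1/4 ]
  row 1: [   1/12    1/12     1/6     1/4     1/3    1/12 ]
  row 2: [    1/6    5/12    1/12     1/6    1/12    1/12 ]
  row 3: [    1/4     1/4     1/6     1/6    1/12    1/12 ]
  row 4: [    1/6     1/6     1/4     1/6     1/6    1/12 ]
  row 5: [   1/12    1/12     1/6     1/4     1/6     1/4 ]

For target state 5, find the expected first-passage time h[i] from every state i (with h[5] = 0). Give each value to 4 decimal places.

h = [7.4788, 9.1054, 9.0221, 8.8796, 8.9994, 0.0000]

First-step conditioning: h[5] = 0; for i ≠ 5, h[i] = 1 + Σ_k P[i][k]·h[k].
  h[0] = 1 + 1/6·h[0] + 1/12·h[1] + 1/6·h[2] + 1/4·h[3] + 1/12·h[4]
  h[1] = 1 + 1/12·h[0] + 1/12·h[1] + 1/6·h[2] + 1/4·h[3] + 1/3·h[4]
  h[2] = 1 + 1/6·h[0] + 5/12·h[1] + 1/12·h[2] + 1/6·h[3] + 1/12·h[4]
  h[3] = 1 + 1/4·h[0] + 1/4·h[1] + 1/6·h[2] + 1/6·h[3] + 1/12·h[4]
  h[4] = 1 + 1/6·h[0] + 1/6·h[1] + 1/4·h[2] + 1/6·h[3] + 1/6·h[4]
Solving the 5×5 linear system over states ≠ 5 gives exactly h = [260748/34865, 63492/6973, 314556/34865, 309588/34865, 313764/34865, 0] (h[5] = 0 is the target).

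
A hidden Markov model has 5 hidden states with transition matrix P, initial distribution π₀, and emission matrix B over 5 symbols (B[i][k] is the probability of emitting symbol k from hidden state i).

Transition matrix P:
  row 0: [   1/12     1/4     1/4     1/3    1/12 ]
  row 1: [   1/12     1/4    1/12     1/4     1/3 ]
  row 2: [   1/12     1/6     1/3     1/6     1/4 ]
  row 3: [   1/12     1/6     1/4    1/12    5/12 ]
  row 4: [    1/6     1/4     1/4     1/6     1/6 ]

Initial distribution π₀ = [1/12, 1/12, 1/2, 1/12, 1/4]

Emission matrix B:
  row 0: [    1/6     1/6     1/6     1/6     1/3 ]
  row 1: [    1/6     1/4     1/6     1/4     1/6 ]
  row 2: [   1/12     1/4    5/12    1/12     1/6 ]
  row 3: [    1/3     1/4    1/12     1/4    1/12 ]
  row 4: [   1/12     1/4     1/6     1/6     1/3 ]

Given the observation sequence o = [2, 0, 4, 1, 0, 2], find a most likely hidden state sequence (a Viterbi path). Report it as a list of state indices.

path = [2, 3, 4, 1, 3, 2]

t=0: δ = [1.389e-02, 1.389e-02, 2.083e-01, 6.944e-03, 4.167e-02]  (obs o_0=2)
t=1: δ = [2.894e-03, 5.787e-03, 5.787e-03, 1.157e-02, 4.340e-03]  ψ = [2, 2, 2, 2, 2]  (obs o_1=0)
t=2: δ = [3.215e-04, 3.215e-04, 4.823e-04, 1.206e-04, 1.608e-03]  ψ = [3, 3, 3, 1, 3]  (obs o_2=4)
t=3: δ = [4.465e-05, 1.005e-04, 1.005e-04, 6.698e-05, 6.698e-05]  ψ = [4, 4, 4, 4, 4]  (obs o_3=1)
t=4: δ = [1.861e-06, 4.186e-06, 2.791e-06, 8.372e-06, 2.791e-06]  ψ = [4, 1, 2, 1, 1]  (obs o_4=0)
t=5: δ = [1.163e-07, 2.326e-07, 8.721e-07, 8.721e-08, 5.814e-07]  ψ = [3, 3, 3, 1, 3]  (obs o_5=2)
backtrack: best end state = 2; path = [2, 3, 4, 1, 3, 2]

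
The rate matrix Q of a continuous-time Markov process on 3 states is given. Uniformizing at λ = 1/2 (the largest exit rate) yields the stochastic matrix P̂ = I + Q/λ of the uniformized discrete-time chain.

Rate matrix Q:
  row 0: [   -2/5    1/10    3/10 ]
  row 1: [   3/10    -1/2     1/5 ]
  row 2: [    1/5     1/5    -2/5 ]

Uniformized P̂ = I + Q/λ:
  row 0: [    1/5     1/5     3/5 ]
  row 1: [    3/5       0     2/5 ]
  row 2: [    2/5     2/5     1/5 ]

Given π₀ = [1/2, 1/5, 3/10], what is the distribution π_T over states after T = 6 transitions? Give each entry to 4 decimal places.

t=0: π = [0.5000, 0.2000, 0.3000]
t=1: π = [0.3400, 0.2200, 0.4400]
t=2: π = [0.3760, 0.2440, 0.3800]
t=3: π = [0.3736, 0.2272, 0.3992]
t=4: π = [0.3707, 0.2344, 0.3949]
t=5: π = [0.3727, 0.2321, 0.3952]
t=6: π = [0.3719, 0.2326, 0.3955]

π = [0.3719, 0.2326, 0.3955]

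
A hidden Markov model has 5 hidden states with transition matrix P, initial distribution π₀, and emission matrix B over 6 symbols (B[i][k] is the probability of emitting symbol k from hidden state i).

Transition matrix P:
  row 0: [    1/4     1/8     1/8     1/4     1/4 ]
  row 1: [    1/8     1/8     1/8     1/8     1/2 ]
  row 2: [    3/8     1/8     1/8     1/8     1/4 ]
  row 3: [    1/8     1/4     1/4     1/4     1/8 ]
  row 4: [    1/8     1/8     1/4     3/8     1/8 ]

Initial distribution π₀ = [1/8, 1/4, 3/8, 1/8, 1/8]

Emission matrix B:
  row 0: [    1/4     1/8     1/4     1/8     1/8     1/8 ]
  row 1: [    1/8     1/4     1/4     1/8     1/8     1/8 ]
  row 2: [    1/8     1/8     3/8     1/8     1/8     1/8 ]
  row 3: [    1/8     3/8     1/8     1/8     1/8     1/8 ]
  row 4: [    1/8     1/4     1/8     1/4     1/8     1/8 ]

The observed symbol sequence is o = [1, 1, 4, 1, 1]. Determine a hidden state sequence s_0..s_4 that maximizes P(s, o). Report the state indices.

path = [1, 4, 3, 3, 3]

t=0: δ = [1.562e-02, 6.250e-02, 4.688e-02, 4.688e-02, 3.125e-02]  (obs o_0=1)
t=1: δ = [2.197e-03, 2.930e-03, 1.465e-03, 4.395e-03, 7.812e-03]  ψ = [2, 3, 3, 3, 1]  (obs o_1=1)
t=2: δ = [1.221e-04, 1.373e-04, 2.441e-04, 3.662e-04, 1.831e-04]  ψ = [4, 3, 4, 4, 1]  (obs o_2=4)
t=3: δ = [1.144e-05, 2.289e-05, 1.144e-05, 3.433e-05, 1.717e-05]  ψ = [2, 3, 3, 3, 1]  (obs o_3=1)
t=4: δ = [5.364e-07, 2.146e-06, 1.073e-06, 3.219e-06, 2.861e-06]  ψ = [2, 3, 3, 3, 1]  (obs o_4=1)
backtrack: best end state = 3; path = [1, 4, 3, 3, 3]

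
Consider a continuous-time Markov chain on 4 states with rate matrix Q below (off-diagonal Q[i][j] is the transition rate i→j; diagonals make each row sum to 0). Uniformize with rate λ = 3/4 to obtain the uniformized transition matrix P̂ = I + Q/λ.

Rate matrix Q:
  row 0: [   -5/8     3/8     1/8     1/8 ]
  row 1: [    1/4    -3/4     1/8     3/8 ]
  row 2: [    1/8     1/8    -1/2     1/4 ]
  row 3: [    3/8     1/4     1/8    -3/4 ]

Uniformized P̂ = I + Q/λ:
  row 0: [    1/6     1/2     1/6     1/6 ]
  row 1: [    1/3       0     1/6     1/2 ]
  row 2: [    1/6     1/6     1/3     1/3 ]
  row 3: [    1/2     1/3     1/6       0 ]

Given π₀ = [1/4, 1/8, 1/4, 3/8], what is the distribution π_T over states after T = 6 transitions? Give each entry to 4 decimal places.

t=0: π = [0.2500, 0.1250, 0.2500, 0.3750]
t=1: π = [0.3125, 0.2917, 0.2083, 0.1875]
t=2: π = [0.2778, 0.2535, 0.2014, 0.2674]
t=3: π = [0.2980, 0.2616, 0.2002, 0.2402]
t=4: π = [0.2903, 0.2624, 0.2000, 0.2472]
t=5: π = [0.2928, 0.2609, 0.2000, 0.2463]
t=6: π = [0.2922, 0.2618, 0.2000, 0.2459]

π = [0.2922, 0.2618, 0.2000, 0.2459]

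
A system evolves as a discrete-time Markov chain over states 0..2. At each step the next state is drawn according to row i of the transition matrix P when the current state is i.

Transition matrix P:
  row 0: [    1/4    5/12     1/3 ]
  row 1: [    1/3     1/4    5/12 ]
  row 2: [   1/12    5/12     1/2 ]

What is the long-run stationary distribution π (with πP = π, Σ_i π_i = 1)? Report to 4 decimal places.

π = [0.2071, 0.3571, 0.4357]

Balance equations π_j = Σ_i π_i·P[i][j]:
  π_0 = 1/4·π_0 + 1/3·π_1 + 1/12·π_2
  π_1 = 5/12·π_0 + 1/4·π_1 + 5/12·π_2
  normalize: π_0 + π_1 + π_2 = 1
Solving the linear system gives exactly π = [29/140, 5/14, 61/140].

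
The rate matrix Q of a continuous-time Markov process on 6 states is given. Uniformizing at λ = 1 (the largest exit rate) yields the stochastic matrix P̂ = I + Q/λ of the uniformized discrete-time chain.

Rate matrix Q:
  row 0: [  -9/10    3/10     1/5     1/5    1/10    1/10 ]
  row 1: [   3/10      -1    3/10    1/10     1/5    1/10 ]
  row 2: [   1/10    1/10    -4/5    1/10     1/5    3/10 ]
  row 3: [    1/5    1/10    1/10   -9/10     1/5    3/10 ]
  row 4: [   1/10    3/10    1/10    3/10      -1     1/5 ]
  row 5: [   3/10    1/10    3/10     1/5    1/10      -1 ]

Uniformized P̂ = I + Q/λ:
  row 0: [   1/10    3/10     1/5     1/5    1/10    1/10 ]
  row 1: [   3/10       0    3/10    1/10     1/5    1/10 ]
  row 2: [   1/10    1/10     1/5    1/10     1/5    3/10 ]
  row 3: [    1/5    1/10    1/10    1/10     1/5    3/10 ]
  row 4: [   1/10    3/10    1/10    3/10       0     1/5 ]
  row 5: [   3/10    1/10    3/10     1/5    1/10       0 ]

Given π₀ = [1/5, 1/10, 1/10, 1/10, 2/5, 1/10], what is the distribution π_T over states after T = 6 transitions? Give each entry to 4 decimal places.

π = [0.1801, 0.1483, 0.2019, 0.1623, 0.1377, 0.1696]

t=0: π = [0.2000, 0.1000, 0.1000, 0.1000, 0.4000, 0.1000]
t=1: π = [0.1500, 0.2100, 0.1700, 0.2100, 0.0900, 0.1700]
t=2: π = [0.1970, 0.1270, 0.2080, 0.1500, 0.1500, 0.1680]
t=3: π = [0.1740, 0.1567, 0.1995, 0.1665, 0.1335, 0.1698]
t=4: π = [0.1820, 0.1458, 0.2027, 0.1611, 0.1389, 0.1696]
t=5: π = [0.1792, 0.1496, 0.2015, 0.1629, 0.1371, 0.1697]
t=6: π = [0.1801, 0.1483, 0.2019, 0.1623, 0.1377, 0.1696]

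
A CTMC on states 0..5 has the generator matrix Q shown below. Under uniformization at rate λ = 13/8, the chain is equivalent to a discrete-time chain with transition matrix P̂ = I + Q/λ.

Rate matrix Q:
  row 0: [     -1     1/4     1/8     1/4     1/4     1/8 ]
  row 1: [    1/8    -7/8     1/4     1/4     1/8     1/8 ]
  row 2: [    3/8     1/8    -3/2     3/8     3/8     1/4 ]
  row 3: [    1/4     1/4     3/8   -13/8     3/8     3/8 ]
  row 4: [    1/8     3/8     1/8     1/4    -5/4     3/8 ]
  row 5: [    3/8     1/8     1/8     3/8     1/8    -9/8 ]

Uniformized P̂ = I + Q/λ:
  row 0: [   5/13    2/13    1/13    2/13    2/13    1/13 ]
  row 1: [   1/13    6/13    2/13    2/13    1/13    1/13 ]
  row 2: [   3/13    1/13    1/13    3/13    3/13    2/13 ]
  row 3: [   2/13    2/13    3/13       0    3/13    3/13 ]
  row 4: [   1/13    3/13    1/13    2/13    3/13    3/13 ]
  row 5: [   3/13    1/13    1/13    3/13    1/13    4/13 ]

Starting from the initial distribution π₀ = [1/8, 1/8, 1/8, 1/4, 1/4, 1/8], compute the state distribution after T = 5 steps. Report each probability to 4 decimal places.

t=0: π = [0.1250, 0.1250, 0.1250, 0.2500, 0.2500, 0.1250]
t=1: π = [0.1731, 0.1923, 0.1250, 0.1346, 0.1827, 0.1923]
t=2: π = [0.1893, 0.2027, 0.1124, 0.1575, 0.1583, 0.1797]
t=3: π = [0.1923, 0.2059, 0.1168, 0.1521, 0.1574, 0.1756]
t=4: π = [0.1928, 0.2068, 0.1162, 0.1529, 0.1573, 0.1740]
t=5: π = [0.1926, 0.2073, 0.1164, 0.1526, 0.1573, 0.1737]

π = [0.1926, 0.2073, 0.1164, 0.1526, 0.1573, 0.1737]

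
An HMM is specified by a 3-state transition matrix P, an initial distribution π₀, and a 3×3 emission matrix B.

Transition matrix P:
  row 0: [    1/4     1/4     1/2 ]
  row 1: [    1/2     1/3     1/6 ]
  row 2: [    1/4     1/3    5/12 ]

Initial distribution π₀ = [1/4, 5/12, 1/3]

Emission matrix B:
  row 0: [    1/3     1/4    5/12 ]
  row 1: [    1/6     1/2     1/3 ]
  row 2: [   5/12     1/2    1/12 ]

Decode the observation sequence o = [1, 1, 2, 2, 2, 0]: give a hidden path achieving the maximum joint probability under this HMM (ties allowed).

t=0: δ = [6.250e-02, 2.083e-01, 1.667e-01]  (obs o_0=1)
t=1: δ = [2.604e-02, 3.472e-02, 3.472e-02]  ψ = [1, 1, 2]  (obs o_1=1)
t=2: δ = [7.234e-03, 3.858e-03, 1.206e-03]  ψ = [1, 1, 2]  (obs o_2=2)
t=3: δ = [8.038e-04, 6.028e-04, 3.014e-04]  ψ = [1, 0, 0]  (obs o_3=2)
t=4: δ = [1.256e-04, 6.698e-05, 3.349e-05]  ψ = [1, 0, 0]  (obs o_4=2)
t=5: δ = [1.116e-05, 5.233e-06, 2.616e-05]  ψ = [1, 0, 0]  (obs o_5=0)
backtrack: best end state = 2; path = [1, 1, 0, 1, 0, 2]

path = [1, 1, 0, 1, 0, 2]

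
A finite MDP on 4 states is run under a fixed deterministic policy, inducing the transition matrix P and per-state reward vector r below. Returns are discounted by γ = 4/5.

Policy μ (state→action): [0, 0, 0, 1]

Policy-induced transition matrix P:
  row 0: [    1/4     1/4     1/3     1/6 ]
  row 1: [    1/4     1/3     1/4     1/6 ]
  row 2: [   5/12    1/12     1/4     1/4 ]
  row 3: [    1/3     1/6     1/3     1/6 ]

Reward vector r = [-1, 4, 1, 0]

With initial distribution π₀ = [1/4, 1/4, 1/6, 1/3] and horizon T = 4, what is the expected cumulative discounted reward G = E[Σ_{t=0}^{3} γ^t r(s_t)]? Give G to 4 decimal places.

t=0: π = [0.2500, 0.2500, 0.1667, 0.3333], E[r] = 0.9167, γ^t·E[r] = 0.916667, running G = 0.916667
t=1: π = [0.3056, 0.2153, 0.2986, 0.1806], E[r] = 0.8542, γ^t·E[r] = 0.683333, running G = 1.600000
t=2: π = [0.3148, 0.2031, 0.2905, 0.1916], E[r] = 0.7882, γ^t·E[r] = 0.504444, running G = 2.104444
t=3: π = [0.3144, 0.2025, 0.2922, 0.1909], E[r] = 0.7880, γ^t·E[r] = 0.403457, running G = 2.507901

G = 2.5079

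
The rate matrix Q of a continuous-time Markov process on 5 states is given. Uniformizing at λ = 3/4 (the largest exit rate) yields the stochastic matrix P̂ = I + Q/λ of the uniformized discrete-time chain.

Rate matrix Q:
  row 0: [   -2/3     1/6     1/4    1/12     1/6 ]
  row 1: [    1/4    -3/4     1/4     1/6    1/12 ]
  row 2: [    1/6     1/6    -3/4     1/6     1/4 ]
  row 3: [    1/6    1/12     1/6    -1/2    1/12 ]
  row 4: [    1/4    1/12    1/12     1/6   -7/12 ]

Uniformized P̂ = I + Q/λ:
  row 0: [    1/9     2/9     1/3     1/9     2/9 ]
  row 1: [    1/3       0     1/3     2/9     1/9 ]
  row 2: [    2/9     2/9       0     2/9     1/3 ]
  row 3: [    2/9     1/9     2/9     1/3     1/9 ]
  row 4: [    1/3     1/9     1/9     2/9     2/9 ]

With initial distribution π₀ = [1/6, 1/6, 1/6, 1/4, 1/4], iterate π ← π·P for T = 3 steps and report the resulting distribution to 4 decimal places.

t=0: π = [0.1667, 0.1667, 0.1667, 0.2500, 0.2500]
t=1: π = [0.2500, 0.1296, 0.1944, 0.2315, 0.1944]
t=2: π = [0.2305, 0.1461, 0.1996, 0.2202, 0.2037]
t=3: π = [0.2355, 0.1427, 0.1971, 0.2211, 0.2037]

π = [0.2355, 0.1427, 0.1971, 0.2211, 0.2037]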